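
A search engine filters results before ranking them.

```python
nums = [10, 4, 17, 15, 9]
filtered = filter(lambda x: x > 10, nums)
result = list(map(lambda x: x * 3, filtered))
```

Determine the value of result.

Step 1: Filter nums for elements > 10:
  10: removed
  4: removed
  17: kept
  15: kept
  9: removed
Step 2: Map x * 3 on filtered [17, 15]:
  17 -> 51
  15 -> 45
Therefore result = [51, 45].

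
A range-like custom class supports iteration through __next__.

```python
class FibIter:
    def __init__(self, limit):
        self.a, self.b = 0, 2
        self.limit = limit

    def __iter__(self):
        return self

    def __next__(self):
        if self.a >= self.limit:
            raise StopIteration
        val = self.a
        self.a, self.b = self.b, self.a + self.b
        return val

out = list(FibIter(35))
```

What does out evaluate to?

Step 1: Fibonacci-like sequence (a=0, b=2) until >= 35:
  Yield 0, then a,b = 2,2
  Yield 2, then a,b = 2,4
  Yield 2, then a,b = 4,6
  Yield 4, then a,b = 6,10
  Yield 6, then a,b = 10,16
  Yield 10, then a,b = 16,26
  Yield 16, then a,b = 26,42
  Yield 26, then a,b = 42,68
Step 2: 42 >= 35, stop.
Therefore out = [0, 2, 2, 4, 6, 10, 16, 26].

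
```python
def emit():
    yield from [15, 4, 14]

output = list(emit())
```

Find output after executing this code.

Step 1: yield from delegates to the iterable, yielding each element.
Step 2: Collected values: [15, 4, 14].
Therefore output = [15, 4, 14].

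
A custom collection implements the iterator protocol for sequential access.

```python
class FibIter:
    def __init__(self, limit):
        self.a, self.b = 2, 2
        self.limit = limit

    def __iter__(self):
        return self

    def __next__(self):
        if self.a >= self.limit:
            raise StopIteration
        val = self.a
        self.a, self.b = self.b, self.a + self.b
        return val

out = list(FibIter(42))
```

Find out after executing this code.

Step 1: Fibonacci-like sequence (a=2, b=2) until >= 42:
  Yield 2, then a,b = 2,4
  Yield 2, then a,b = 4,6
  Yield 4, then a,b = 6,10
  Yield 6, then a,b = 10,16
  Yield 10, then a,b = 16,26
  Yield 16, then a,b = 26,42
  Yield 26, then a,b = 42,68
Step 2: 42 >= 42, stop.
Therefore out = [2, 2, 4, 6, 10, 16, 26].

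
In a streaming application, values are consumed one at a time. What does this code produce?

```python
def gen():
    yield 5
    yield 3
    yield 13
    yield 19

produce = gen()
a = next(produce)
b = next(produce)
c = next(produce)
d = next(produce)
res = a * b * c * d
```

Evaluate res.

Step 1: Create generator and consume all values:
  a = next(produce) = 5
  b = next(produce) = 3
  c = next(produce) = 13
  d = next(produce) = 19
Step 2: res = 5 * 3 * 13 * 19 = 3705.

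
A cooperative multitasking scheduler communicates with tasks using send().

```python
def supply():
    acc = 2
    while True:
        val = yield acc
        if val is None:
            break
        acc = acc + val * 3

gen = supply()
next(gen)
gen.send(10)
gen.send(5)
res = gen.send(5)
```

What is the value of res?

Step 1: next() -> yield acc=2.
Step 2: send(10) -> val=10, acc = 2 + 10*3 = 32, yield 32.
Step 3: send(5) -> val=5, acc = 32 + 5*3 = 47, yield 47.
Step 4: send(5) -> val=5, acc = 47 + 5*3 = 62, yield 62.
Therefore res = 62.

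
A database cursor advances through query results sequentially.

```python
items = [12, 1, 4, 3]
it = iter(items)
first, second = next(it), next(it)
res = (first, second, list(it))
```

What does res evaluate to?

Step 1: Create iterator over [12, 1, 4, 3].
Step 2: first = 12, second = 1.
Step 3: Remaining elements: [4, 3].
Therefore res = (12, 1, [4, 3]).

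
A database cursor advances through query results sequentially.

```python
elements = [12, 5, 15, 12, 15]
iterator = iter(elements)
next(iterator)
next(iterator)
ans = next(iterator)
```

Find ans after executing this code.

Step 1: Create iterator over [12, 5, 15, 12, 15].
Step 2: next() consumes 12.
Step 3: next() consumes 5.
Step 4: next() returns 15.
Therefore ans = 15.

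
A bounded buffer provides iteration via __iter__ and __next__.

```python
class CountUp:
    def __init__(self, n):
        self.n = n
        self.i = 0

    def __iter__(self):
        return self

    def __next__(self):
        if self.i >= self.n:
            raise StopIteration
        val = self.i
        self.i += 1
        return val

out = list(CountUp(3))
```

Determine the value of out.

Step 1: CountUp(3) creates an iterator counting 0 to 2.
Step 2: list() consumes all values: [0, 1, 2].
Therefore out = [0, 1, 2].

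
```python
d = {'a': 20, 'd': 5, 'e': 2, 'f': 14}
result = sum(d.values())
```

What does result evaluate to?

Step 1: d.values() = [20, 5, 2, 14].
Step 2: sum = 41.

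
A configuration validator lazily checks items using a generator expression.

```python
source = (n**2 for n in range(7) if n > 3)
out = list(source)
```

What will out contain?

Step 1: For range(7), keep n > 3, then square:
  n=0: 0 <= 3, excluded
  n=1: 1 <= 3, excluded
  n=2: 2 <= 3, excluded
  n=3: 3 <= 3, excluded
  n=4: 4 > 3, yield 4**2 = 16
  n=5: 5 > 3, yield 5**2 = 25
  n=6: 6 > 3, yield 6**2 = 36
Therefore out = [16, 25, 36].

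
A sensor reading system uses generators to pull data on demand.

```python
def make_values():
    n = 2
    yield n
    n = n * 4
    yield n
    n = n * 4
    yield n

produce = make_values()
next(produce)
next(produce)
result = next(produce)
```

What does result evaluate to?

Step 1: Trace through generator execution:
  Yield 1: n starts at 2, yield 2
  Yield 2: n = 2 * 4 = 8, yield 8
  Yield 3: n = 8 * 4 = 32, yield 32
Step 2: First next() gets 2, second next() gets the second value, third next() yields 32.
Therefore result = 32.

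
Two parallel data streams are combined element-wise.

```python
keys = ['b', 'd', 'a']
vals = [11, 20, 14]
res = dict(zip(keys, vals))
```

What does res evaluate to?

Step 1: zip pairs keys with values:
  'b' -> 11
  'd' -> 20
  'a' -> 14
Therefore res = {'b': 11, 'd': 20, 'a': 14}.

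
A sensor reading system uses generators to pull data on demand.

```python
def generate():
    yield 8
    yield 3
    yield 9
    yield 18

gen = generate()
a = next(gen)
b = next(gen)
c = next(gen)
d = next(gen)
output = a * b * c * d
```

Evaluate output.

Step 1: Create generator and consume all values:
  a = next(gen) = 8
  b = next(gen) = 3
  c = next(gen) = 9
  d = next(gen) = 18
Step 2: output = 8 * 3 * 9 * 18 = 3888.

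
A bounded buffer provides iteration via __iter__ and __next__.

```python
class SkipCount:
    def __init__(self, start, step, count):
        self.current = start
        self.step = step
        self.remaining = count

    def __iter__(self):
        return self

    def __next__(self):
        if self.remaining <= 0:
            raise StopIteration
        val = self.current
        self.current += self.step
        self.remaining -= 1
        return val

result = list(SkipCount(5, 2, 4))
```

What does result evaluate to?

Step 1: SkipCount starts at 5, increments by 2, for 4 steps:
  Yield 5, then current += 2
  Yield 7, then current += 2
  Yield 9, then current += 2
  Yield 11, then current += 2
Therefore result = [5, 7, 9, 11].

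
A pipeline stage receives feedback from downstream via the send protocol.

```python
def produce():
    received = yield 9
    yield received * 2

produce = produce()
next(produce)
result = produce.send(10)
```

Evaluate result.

Step 1: next(produce) advances to first yield, producing 9.
Step 2: send(10) resumes, received = 10.
Step 3: yield received * 2 = 10 * 2 = 20.
Therefore result = 20.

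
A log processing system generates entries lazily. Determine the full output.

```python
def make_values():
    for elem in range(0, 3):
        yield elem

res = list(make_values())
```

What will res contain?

Step 1: The generator yields each value from range(0, 3).
Step 2: list() consumes all yields: [0, 1, 2].
Therefore res = [0, 1, 2].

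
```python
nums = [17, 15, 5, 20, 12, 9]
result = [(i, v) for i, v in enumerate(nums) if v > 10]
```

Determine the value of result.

Step 1: Filter enumerate([17, 15, 5, 20, 12, 9]) keeping v > 10:
  (0, 17): 17 > 10, included
  (1, 15): 15 > 10, included
  (2, 5): 5 <= 10, excluded
  (3, 20): 20 > 10, included
  (4, 12): 12 > 10, included
  (5, 9): 9 <= 10, excluded
Therefore result = [(0, 17), (1, 15), (3, 20), (4, 12)].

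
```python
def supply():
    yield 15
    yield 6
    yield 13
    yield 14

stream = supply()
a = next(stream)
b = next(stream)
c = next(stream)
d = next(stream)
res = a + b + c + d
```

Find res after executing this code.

Step 1: Create generator and consume all values:
  a = next(stream) = 15
  b = next(stream) = 6
  c = next(stream) = 13
  d = next(stream) = 14
Step 2: res = 15 + 6 + 13 + 14 = 48.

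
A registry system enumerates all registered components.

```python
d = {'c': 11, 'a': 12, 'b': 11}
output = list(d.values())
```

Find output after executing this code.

Step 1: d.values() returns the dictionary values in insertion order.
Therefore output = [11, 12, 11].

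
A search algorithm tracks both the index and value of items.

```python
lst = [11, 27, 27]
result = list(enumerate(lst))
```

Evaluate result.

Step 1: enumerate pairs each element with its index:
  (0, 11)
  (1, 27)
  (2, 27)
Therefore result = [(0, 11), (1, 27), (2, 27)].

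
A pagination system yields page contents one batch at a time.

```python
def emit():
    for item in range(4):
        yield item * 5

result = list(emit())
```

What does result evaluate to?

Step 1: For each item in range(4), yield item * 5:
  item=0: yield 0 * 5 = 0
  item=1: yield 1 * 5 = 5
  item=2: yield 2 * 5 = 10
  item=3: yield 3 * 5 = 15
Therefore result = [0, 5, 10, 15].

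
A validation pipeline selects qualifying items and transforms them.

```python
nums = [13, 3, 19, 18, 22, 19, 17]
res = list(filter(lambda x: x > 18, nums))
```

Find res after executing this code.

Step 1: Filter elements > 18:
  13: removed
  3: removed
  19: kept
  18: removed
  22: kept
  19: kept
  17: removed
Therefore res = [19, 22, 19].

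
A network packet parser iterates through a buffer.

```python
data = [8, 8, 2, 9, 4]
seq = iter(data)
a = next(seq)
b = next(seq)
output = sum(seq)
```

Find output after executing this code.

Step 1: Create iterator over [8, 8, 2, 9, 4].
Step 2: a = next() = 8, b = next() = 8.
Step 3: sum() of remaining [2, 9, 4] = 15.
Therefore output = 15.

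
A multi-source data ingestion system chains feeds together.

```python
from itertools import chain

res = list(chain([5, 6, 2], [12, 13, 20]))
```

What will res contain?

Step 1: chain() concatenates iterables: [5, 6, 2] + [12, 13, 20].
Therefore res = [5, 6, 2, 12, 13, 20].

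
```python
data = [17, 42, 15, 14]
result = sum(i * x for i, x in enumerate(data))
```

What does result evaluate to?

Step 1: Compute i * x for each (i, x) in enumerate([17, 42, 15, 14]):
  i=0, x=17: 0*17 = 0
  i=1, x=42: 1*42 = 42
  i=2, x=15: 2*15 = 30
  i=3, x=14: 3*14 = 42
Step 2: sum = 0 + 42 + 30 + 42 = 114.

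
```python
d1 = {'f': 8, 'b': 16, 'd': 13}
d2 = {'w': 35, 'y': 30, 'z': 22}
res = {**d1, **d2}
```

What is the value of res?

Step 1: Merge d1 and d2 (d2 values override on key conflicts).
Step 2: d1 has keys ['f', 'b', 'd'], d2 has keys ['w', 'y', 'z'].
Therefore res = {'f': 8, 'b': 16, 'd': 13, 'w': 35, 'y': 30, 'z': 22}.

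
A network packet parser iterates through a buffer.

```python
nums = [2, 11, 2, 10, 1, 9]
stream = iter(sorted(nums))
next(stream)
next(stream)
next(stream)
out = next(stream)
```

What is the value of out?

Step 1: sorted([2, 11, 2, 10, 1, 9]) = [1, 2, 2, 9, 10, 11].
Step 2: Create iterator and skip 3 elements.
Step 3: next() returns 9.
Therefore out = 9.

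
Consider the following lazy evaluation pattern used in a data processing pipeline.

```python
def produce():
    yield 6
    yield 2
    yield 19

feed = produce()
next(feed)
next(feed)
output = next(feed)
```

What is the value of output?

Step 1: produce() creates a generator.
Step 2: next(feed) yields 6 (consumed and discarded).
Step 3: next(feed) yields 2 (consumed and discarded).
Step 4: next(feed) yields 19, assigned to output.
Therefore output = 19.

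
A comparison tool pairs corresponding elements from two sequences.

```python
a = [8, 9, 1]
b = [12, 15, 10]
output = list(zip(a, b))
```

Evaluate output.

Step 1: zip pairs elements at same index:
  Index 0: (8, 12)
  Index 1: (9, 15)
  Index 2: (1, 10)
Therefore output = [(8, 12), (9, 15), (1, 10)].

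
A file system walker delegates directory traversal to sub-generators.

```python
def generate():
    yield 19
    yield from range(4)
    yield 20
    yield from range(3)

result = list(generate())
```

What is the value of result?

Step 1: Trace yields in order:
  yield 19
  yield 0
  yield 1
  yield 2
  yield 3
  yield 20
  yield 0
  yield 1
  yield 2
Therefore result = [19, 0, 1, 2, 3, 20, 0, 1, 2].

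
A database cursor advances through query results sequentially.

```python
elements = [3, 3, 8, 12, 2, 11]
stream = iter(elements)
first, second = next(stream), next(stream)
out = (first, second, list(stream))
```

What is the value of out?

Step 1: Create iterator over [3, 3, 8, 12, 2, 11].
Step 2: first = 3, second = 3.
Step 3: Remaining elements: [8, 12, 2, 11].
Therefore out = (3, 3, [8, 12, 2, 11]).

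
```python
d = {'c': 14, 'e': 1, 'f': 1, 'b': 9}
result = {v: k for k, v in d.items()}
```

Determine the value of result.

Step 1: Invert dict (swap keys and values):
  'c': 14 -> 14: 'c'
  'e': 1 -> 1: 'e'
  'f': 1 -> 1: 'f'
  'b': 9 -> 9: 'b'
Therefore result = {14: 'c', 1: 'f', 9: 'b'}.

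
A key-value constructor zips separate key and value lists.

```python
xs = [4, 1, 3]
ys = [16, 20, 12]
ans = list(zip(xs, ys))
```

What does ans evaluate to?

Step 1: zip pairs elements at same index:
  Index 0: (4, 16)
  Index 1: (1, 20)
  Index 2: (3, 12)
Therefore ans = [(4, 16), (1, 20), (3, 12)].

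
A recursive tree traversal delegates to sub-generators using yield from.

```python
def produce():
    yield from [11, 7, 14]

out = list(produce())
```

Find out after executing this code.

Step 1: yield from delegates to the iterable, yielding each element.
Step 2: Collected values: [11, 7, 14].
Therefore out = [11, 7, 14].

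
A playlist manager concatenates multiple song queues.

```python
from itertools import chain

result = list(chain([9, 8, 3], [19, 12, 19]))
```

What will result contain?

Step 1: chain() concatenates iterables: [9, 8, 3] + [19, 12, 19].
Therefore result = [9, 8, 3, 19, 12, 19].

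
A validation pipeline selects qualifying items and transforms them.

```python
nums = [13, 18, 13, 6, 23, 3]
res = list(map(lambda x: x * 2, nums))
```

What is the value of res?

Step 1: Apply lambda x: x * 2 to each element:
  13 -> 26
  18 -> 36
  13 -> 26
  6 -> 12
  23 -> 46
  3 -> 6
Therefore res = [26, 36, 26, 12, 46, 6].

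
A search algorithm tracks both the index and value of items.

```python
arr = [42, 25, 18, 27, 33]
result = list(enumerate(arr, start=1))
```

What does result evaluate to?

Step 1: enumerate with start=1:
  (1, 42)
  (2, 25)
  (3, 18)
  (4, 27)
  (5, 33)
Therefore result = [(1, 42), (2, 25), (3, 18), (4, 27), (5, 33)].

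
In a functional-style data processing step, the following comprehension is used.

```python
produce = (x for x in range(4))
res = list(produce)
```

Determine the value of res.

Step 1: Generator expression iterates range(4): [0, 1, 2, 3].
Step 2: list() collects all values.
Therefore res = [0, 1, 2, 3].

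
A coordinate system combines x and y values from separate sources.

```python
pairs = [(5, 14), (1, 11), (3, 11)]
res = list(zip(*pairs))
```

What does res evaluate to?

Step 1: zip(*pairs) transposes: unzips [(5, 14), (1, 11), (3, 11)] into separate sequences.
Step 2: First elements: (5, 1, 3), second elements: (14, 11, 11).
Therefore res = [(5, 1, 3), (14, 11, 11)].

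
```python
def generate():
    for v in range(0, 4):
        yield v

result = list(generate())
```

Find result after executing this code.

Step 1: The generator yields each value from range(0, 4).
Step 2: list() consumes all yields: [0, 1, 2, 3].
Therefore result = [0, 1, 2, 3].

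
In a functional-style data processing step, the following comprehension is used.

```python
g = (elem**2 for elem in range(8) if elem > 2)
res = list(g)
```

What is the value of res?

Step 1: For range(8), keep elem > 2, then square:
  elem=0: 0 <= 2, excluded
  elem=1: 1 <= 2, excluded
  elem=2: 2 <= 2, excluded
  elem=3: 3 > 2, yield 3**2 = 9
  elem=4: 4 > 2, yield 4**2 = 16
  elem=5: 5 > 2, yield 5**2 = 25
  elem=6: 6 > 2, yield 6**2 = 36
  elem=7: 7 > 2, yield 7**2 = 49
Therefore res = [9, 16, 25, 36, 49].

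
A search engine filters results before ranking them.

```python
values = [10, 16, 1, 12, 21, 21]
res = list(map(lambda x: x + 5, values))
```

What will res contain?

Step 1: Apply lambda x: x + 5 to each element:
  10 -> 15
  16 -> 21
  1 -> 6
  12 -> 17
  21 -> 26
  21 -> 26
Therefore res = [15, 21, 6, 17, 26, 26].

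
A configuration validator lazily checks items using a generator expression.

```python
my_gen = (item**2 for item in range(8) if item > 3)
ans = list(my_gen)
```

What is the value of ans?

Step 1: For range(8), keep item > 3, then square:
  item=0: 0 <= 3, excluded
  item=1: 1 <= 3, excluded
  item=2: 2 <= 3, excluded
  item=3: 3 <= 3, excluded
  item=4: 4 > 3, yield 4**2 = 16
  item=5: 5 > 3, yield 5**2 = 25
  item=6: 6 > 3, yield 6**2 = 36
  item=7: 7 > 3, yield 7**2 = 49
Therefore ans = [16, 25, 36, 49].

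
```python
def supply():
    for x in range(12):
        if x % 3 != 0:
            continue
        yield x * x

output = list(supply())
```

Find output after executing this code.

Step 1: Only yield x**2 when x is divisible by 3:
  x=0: 0 % 3 == 0, yield 0**2 = 0
  x=3: 3 % 3 == 0, yield 3**2 = 9
  x=6: 6 % 3 == 0, yield 6**2 = 36
  x=9: 9 % 3 == 0, yield 9**2 = 81
Therefore output = [0, 9, 36, 81].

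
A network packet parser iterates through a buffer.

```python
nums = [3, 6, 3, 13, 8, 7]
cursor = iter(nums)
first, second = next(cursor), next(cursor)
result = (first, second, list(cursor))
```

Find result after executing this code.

Step 1: Create iterator over [3, 6, 3, 13, 8, 7].
Step 2: first = 3, second = 6.
Step 3: Remaining elements: [3, 13, 8, 7].
Therefore result = (3, 6, [3, 13, 8, 7]).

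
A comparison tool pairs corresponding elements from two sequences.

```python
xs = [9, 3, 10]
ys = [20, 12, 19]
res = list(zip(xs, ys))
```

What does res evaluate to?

Step 1: zip pairs elements at same index:
  Index 0: (9, 20)
  Index 1: (3, 12)
  Index 2: (10, 19)
Therefore res = [(9, 20), (3, 12), (10, 19)].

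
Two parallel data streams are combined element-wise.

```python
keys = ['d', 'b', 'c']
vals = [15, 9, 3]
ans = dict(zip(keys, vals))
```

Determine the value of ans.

Step 1: zip pairs keys with values:
  'd' -> 15
  'b' -> 9
  'c' -> 3
Therefore ans = {'d': 15, 'b': 9, 'c': 3}.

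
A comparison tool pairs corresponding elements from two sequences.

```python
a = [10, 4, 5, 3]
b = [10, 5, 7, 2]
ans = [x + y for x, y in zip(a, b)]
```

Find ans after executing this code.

Step 1: Add corresponding elements:
  10 + 10 = 20
  4 + 5 = 9
  5 + 7 = 12
  3 + 2 = 5
Therefore ans = [20, 9, 12, 5].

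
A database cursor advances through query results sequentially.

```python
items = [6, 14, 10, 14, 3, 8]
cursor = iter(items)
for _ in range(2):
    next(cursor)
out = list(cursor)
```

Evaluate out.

Step 1: Create iterator over [6, 14, 10, 14, 3, 8].
Step 2: Advance 2 positions (consuming [6, 14]).
Step 3: list() collects remaining elements: [10, 14, 3, 8].
Therefore out = [10, 14, 3, 8].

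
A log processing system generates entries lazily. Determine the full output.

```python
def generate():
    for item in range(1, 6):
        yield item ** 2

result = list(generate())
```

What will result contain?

Step 1: For each item in range(1, 6), yield item**2:
  item=1: yield 1**2 = 1
  item=2: yield 2**2 = 4
  item=3: yield 3**2 = 9
  item=4: yield 4**2 = 16
  item=5: yield 5**2 = 25
Therefore result = [1, 4, 9, 16, 25].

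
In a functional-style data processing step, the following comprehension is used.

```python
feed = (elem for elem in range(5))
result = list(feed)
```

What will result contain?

Step 1: Generator expression iterates range(5): [0, 1, 2, 3, 4].
Step 2: list() collects all values.
Therefore result = [0, 1, 2, 3, 4].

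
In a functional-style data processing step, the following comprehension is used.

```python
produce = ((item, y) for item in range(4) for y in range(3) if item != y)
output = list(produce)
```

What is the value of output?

Step 1: Nested generator over range(4) x range(3) where item != y:
  (0, 0): excluded (item == y)
  (0, 1): included
  (0, 2): included
  (1, 0): included
  (1, 1): excluded (item == y)
  (1, 2): included
  (2, 0): included
  (2, 1): included
  (2, 2): excluded (item == y)
  (3, 0): included
  (3, 1): included
  (3, 2): included
Therefore output = [(0, 1), (0, 2), (1, 0), (1, 2), (2, 0), (2, 1), (3, 0), (3, 1), (3, 2)].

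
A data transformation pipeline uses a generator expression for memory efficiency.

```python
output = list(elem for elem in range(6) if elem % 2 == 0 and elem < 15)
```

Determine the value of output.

Step 1: Filter range(6) where elem % 2 == 0 and elem < 15:
  elem=0: both conditions met, included
  elem=1: excluded (1 % 2 != 0)
  elem=2: both conditions met, included
  elem=3: excluded (3 % 2 != 0)
  elem=4: both conditions met, included
  elem=5: excluded (5 % 2 != 0)
Therefore output = [0, 2, 4].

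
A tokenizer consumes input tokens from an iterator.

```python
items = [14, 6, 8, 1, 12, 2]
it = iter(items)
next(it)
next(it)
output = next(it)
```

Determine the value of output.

Step 1: Create iterator over [14, 6, 8, 1, 12, 2].
Step 2: next() consumes 14.
Step 3: next() consumes 6.
Step 4: next() returns 8.
Therefore output = 8.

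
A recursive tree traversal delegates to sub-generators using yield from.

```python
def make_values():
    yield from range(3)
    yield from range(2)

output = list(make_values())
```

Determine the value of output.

Step 1: Trace yields in order:
  yield 0
  yield 1
  yield 2
  yield 0
  yield 1
Therefore output = [0, 1, 2, 0, 1].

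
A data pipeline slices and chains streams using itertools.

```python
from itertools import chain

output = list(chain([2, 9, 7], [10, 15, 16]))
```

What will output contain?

Step 1: chain() concatenates iterables: [2, 9, 7] + [10, 15, 16].
Therefore output = [2, 9, 7, 10, 15, 16].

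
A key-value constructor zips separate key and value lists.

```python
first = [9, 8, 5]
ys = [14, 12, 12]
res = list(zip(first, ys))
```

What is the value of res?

Step 1: zip pairs elements at same index:
  Index 0: (9, 14)
  Index 1: (8, 12)
  Index 2: (5, 12)
Therefore res = [(9, 14), (8, 12), (5, 12)].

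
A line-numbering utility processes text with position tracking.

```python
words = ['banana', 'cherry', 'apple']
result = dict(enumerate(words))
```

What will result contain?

Step 1: enumerate pairs indices with words:
  0 -> 'banana'
  1 -> 'cherry'
  2 -> 'apple'
Therefore result = {0: 'banana', 1: 'cherry', 2: 'apple'}.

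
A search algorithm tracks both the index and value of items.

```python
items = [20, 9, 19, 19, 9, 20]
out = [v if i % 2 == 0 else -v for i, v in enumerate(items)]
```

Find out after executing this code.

Step 1: For each (i, v), keep v if i is even, negate if odd:
  i=0 (even): keep 20
  i=1 (odd): negate to -9
  i=2 (even): keep 19
  i=3 (odd): negate to -19
  i=4 (even): keep 9
  i=5 (odd): negate to -20
Therefore out = [20, -9, 19, -19, 9, -20].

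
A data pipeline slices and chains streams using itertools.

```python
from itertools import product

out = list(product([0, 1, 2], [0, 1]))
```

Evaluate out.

Step 1: product([0, 1, 2], [0, 1]) gives all pairs:
  (0, 0)
  (0, 1)
  (1, 0)
  (1, 1)
  (2, 0)
  (2, 1)
Therefore out = [(0, 0), (0, 1), (1, 0), (1, 1), (2, 0), (2, 1)].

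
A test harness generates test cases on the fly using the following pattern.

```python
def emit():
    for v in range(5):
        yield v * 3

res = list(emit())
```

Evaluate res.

Step 1: For each v in range(5), yield v * 3:
  v=0: yield 0 * 3 = 0
  v=1: yield 1 * 3 = 3
  v=2: yield 2 * 3 = 6
  v=3: yield 3 * 3 = 9
  v=4: yield 4 * 3 = 12
Therefore res = [0, 3, 6, 9, 12].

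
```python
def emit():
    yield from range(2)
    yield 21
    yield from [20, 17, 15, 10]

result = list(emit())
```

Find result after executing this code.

Step 1: Trace yields in order:
  yield 0
  yield 1
  yield 21
  yield 20
  yield 17
  yield 15
  yield 10
Therefore result = [0, 1, 21, 20, 17, 15, 10].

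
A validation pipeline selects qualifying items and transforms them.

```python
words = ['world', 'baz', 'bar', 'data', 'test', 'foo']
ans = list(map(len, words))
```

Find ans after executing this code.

Step 1: Map len() to each word:
  'world' -> 5
  'baz' -> 3
  'bar' -> 3
  'data' -> 4
  'test' -> 4
  'foo' -> 3
Therefore ans = [5, 3, 3, 4, 4, 3].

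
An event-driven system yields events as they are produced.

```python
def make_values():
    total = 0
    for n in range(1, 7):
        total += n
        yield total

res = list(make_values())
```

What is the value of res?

Step 1: Generator accumulates running sum:
  n=1: total = 1, yield 1
  n=2: total = 3, yield 3
  n=3: total = 6, yield 6
  n=4: total = 10, yield 10
  n=5: total = 15, yield 15
  n=6: total = 21, yield 21
Therefore res = [1, 3, 6, 10, 15, 21].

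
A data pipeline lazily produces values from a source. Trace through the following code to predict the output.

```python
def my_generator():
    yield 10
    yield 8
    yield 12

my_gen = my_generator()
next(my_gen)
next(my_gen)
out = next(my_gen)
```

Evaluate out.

Step 1: my_generator() creates a generator.
Step 2: next(my_gen) yields 10 (consumed and discarded).
Step 3: next(my_gen) yields 8 (consumed and discarded).
Step 4: next(my_gen) yields 12, assigned to out.
Therefore out = 12.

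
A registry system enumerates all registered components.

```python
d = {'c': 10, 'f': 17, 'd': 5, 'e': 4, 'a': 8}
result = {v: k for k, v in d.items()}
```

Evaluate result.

Step 1: Invert dict (swap keys and values):
  'c': 10 -> 10: 'c'
  'f': 17 -> 17: 'f'
  'd': 5 -> 5: 'd'
  'e': 4 -> 4: 'e'
  'a': 8 -> 8: 'a'
Therefore result = {10: 'c', 17: 'f', 5: 'd', 4: 'e', 8: 'a'}.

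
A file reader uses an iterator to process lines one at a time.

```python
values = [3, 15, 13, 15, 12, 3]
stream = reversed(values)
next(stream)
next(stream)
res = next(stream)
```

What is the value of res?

Step 1: reversed([3, 15, 13, 15, 12, 3]) gives iterator: [3, 12, 15, 13, 15, 3].
Step 2: First next() = 3, second next() = 12.
Step 3: Third next() = 15.
Therefore res = 15.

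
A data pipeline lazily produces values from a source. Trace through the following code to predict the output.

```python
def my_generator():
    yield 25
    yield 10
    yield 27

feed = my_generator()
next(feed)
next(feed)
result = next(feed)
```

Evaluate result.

Step 1: my_generator() creates a generator.
Step 2: next(feed) yields 25 (consumed and discarded).
Step 3: next(feed) yields 10 (consumed and discarded).
Step 4: next(feed) yields 27, assigned to result.
Therefore result = 27.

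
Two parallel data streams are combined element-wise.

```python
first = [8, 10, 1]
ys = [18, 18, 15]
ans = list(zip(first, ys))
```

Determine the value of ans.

Step 1: zip pairs elements at same index:
  Index 0: (8, 18)
  Index 1: (10, 18)
  Index 2: (1, 15)
Therefore ans = [(8, 18), (10, 18), (1, 15)].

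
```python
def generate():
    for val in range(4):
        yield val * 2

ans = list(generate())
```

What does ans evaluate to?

Step 1: For each val in range(4), yield val * 2:
  val=0: yield 0 * 2 = 0
  val=1: yield 1 * 2 = 2
  val=2: yield 2 * 2 = 4
  val=3: yield 3 * 2 = 6
Therefore ans = [0, 2, 4, 6].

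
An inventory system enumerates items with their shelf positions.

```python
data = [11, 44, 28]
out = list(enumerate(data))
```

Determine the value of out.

Step 1: enumerate pairs each element with its index:
  (0, 11)
  (1, 44)
  (2, 28)
Therefore out = [(0, 11), (1, 44), (2, 28)].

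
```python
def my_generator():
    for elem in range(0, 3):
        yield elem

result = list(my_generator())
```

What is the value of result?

Step 1: The generator yields each value from range(0, 3).
Step 2: list() consumes all yields: [0, 1, 2].
Therefore result = [0, 1, 2].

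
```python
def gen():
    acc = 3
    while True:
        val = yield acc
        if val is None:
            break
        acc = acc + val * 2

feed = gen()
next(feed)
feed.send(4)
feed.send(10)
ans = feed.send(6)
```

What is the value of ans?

Step 1: next() -> yield acc=3.
Step 2: send(4) -> val=4, acc = 3 + 4*2 = 11, yield 11.
Step 3: send(10) -> val=10, acc = 11 + 10*2 = 31, yield 31.
Step 4: send(6) -> val=6, acc = 31 + 6*2 = 43, yield 43.
Therefore ans = 43.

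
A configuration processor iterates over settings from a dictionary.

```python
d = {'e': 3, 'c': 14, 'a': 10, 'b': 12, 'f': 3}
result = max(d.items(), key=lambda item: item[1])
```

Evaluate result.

Step 1: Find item with maximum value:
  ('e', 3)
  ('c', 14)
  ('a', 10)
  ('b', 12)
  ('f', 3)
Step 2: Maximum value is 14 at key 'c'.
Therefore result = ('c', 14).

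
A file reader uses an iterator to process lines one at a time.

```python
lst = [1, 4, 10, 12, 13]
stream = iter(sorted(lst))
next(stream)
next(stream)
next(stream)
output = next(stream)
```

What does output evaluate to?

Step 1: sorted([1, 4, 10, 12, 13]) = [1, 4, 10, 12, 13].
Step 2: Create iterator and skip 3 elements.
Step 3: next() returns 12.
Therefore output = 12.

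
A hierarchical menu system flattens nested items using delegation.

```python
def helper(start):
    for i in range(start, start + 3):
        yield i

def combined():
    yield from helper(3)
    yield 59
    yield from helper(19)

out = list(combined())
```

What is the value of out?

Step 1: combined() delegates to helper(3):
  yield 3
  yield 4
  yield 5
Step 2: yield 59
Step 3: Delegates to helper(19):
  yield 19
  yield 20
  yield 21
Therefore out = [3, 4, 5, 59, 19, 20, 21].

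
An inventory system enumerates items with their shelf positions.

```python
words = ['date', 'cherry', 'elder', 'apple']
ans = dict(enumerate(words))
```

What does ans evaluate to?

Step 1: enumerate pairs indices with words:
  0 -> 'date'
  1 -> 'cherry'
  2 -> 'elder'
  3 -> 'apple'
Therefore ans = {0: 'date', 1: 'cherry', 2: 'elder', 3: 'apple'}.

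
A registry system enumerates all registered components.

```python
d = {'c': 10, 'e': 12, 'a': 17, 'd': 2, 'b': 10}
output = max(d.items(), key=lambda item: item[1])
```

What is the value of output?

Step 1: Find item with maximum value:
  ('c', 10)
  ('e', 12)
  ('a', 17)
  ('d', 2)
  ('b', 10)
Step 2: Maximum value is 17 at key 'a'.
Therefore output = ('a', 17).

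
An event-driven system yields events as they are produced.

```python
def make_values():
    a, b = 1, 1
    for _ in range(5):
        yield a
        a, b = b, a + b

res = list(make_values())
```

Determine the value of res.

Step 1: Fibonacci-like sequence starting with a=1, b=1:
  Iteration 1: yield a=1, then a,b = 1,2
  Iteration 2: yield a=1, then a,b = 2,3
  Iteration 3: yield a=2, then a,b = 3,5
  Iteration 4: yield a=3, then a,b = 5,8
  Iteration 5: yield a=5, then a,b = 8,13
Therefore res = [1, 1, 2, 3, 5].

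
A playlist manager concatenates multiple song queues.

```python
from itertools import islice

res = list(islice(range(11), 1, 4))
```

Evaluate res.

Step 1: islice(range(11), 1, 4) takes elements at indices [1, 4).
Step 2: Elements: [1, 2, 3].
Therefore res = [1, 2, 3].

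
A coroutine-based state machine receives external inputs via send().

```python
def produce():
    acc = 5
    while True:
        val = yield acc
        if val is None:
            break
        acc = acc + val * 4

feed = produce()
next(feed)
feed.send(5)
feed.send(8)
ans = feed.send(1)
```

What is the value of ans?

Step 1: next() -> yield acc=5.
Step 2: send(5) -> val=5, acc = 5 + 5*4 = 25, yield 25.
Step 3: send(8) -> val=8, acc = 25 + 8*4 = 57, yield 57.
Step 4: send(1) -> val=1, acc = 57 + 1*4 = 61, yield 61.
Therefore ans = 61.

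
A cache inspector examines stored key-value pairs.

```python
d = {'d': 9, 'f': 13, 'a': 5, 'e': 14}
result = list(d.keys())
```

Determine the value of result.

Step 1: d.keys() returns the dictionary keys in insertion order.
Therefore result = ['d', 'f', 'a', 'e'].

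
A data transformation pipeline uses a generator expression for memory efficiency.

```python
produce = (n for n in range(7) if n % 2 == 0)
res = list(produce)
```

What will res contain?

Step 1: Filter range(7) keeping only even values:
  n=0: even, included
  n=1: odd, excluded
  n=2: even, included
  n=3: odd, excluded
  n=4: even, included
  n=5: odd, excluded
  n=6: even, included
Therefore res = [0, 2, 4, 6].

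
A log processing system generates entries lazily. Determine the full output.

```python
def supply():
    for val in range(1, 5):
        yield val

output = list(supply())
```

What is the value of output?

Step 1: The generator yields each value from range(1, 5).
Step 2: list() consumes all yields: [1, 2, 3, 4].
Therefore output = [1, 2, 3, 4].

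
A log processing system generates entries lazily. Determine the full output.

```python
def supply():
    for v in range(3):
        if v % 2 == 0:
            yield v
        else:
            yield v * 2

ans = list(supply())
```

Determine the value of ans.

Step 1: For each v in range(3), yield v if even, else v*2:
  v=0 (even): yield 0
  v=1 (odd): yield 1*2 = 2
  v=2 (even): yield 2
Therefore ans = [0, 2, 2].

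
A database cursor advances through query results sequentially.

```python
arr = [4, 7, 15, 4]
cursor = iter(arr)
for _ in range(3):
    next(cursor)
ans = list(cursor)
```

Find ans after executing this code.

Step 1: Create iterator over [4, 7, 15, 4].
Step 2: Advance 3 positions (consuming [4, 7, 15]).
Step 3: list() collects remaining elements: [4].
Therefore ans = [4].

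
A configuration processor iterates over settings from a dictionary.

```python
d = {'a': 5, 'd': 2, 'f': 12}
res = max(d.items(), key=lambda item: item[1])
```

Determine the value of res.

Step 1: Find item with maximum value:
  ('a', 5)
  ('d', 2)
  ('f', 12)
Step 2: Maximum value is 12 at key 'f'.
Therefore res = ('f', 12).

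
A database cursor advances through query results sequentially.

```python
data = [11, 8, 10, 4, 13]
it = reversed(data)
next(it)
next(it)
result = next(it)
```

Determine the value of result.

Step 1: reversed([11, 8, 10, 4, 13]) gives iterator: [13, 4, 10, 8, 11].
Step 2: First next() = 13, second next() = 4.
Step 3: Third next() = 10.
Therefore result = 10.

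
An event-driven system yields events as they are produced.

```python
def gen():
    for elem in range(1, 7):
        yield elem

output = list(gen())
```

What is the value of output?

Step 1: The generator yields each value from range(1, 7).
Step 2: list() consumes all yields: [1, 2, 3, 4, 5, 6].
Therefore output = [1, 2, 3, 4, 5, 6].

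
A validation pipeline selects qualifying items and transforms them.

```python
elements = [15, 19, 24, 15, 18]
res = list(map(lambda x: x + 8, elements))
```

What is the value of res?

Step 1: Apply lambda x: x + 8 to each element:
  15 -> 23
  19 -> 27
  24 -> 32
  15 -> 23
  18 -> 26
Therefore res = [23, 27, 32, 23, 26].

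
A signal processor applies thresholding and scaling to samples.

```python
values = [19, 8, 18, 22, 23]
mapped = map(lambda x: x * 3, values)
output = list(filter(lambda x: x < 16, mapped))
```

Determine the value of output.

Step 1: Map x * 3:
  19 -> 57
  8 -> 24
  18 -> 54
  22 -> 66
  23 -> 69
Step 2: Filter for < 16:
  57: removed
  24: removed
  54: removed
  66: removed
  69: removed
Therefore output = [].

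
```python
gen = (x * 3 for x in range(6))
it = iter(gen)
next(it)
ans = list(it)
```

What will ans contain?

Step 1: Generator produces [0, 3, 6, 9, 12, 15].
Step 2: next(it) consumes first element (0).
Step 3: list(it) collects remaining: [3, 6, 9, 12, 15].
Therefore ans = [3, 6, 9, 12, 15].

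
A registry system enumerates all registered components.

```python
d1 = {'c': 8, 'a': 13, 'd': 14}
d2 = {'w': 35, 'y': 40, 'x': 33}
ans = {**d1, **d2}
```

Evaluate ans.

Step 1: Merge d1 and d2 (d2 values override on key conflicts).
Step 2: d1 has keys ['c', 'a', 'd'], d2 has keys ['w', 'y', 'x'].
Therefore ans = {'c': 8, 'a': 13, 'd': 14, 'w': 35, 'y': 40, 'x': 33}.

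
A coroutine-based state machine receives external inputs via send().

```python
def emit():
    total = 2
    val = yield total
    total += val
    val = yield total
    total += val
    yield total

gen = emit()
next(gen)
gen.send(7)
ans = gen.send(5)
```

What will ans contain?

Step 1: next() -> yield total=2.
Step 2: send(7) -> val=7, total = 2+7 = 9, yield 9.
Step 3: send(5) -> val=5, total = 9+5 = 14, yield 14.
Therefore ans = 14.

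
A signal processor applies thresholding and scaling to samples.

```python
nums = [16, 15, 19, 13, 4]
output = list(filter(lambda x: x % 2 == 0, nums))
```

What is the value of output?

Step 1: Filter elements divisible by 2:
  16 % 2 = 0: kept
  15 % 2 = 1: removed
  19 % 2 = 1: removed
  13 % 2 = 1: removed
  4 % 2 = 0: kept
Therefore output = [16, 4].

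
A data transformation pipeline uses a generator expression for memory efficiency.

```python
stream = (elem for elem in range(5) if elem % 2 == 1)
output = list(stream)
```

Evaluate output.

Step 1: Filter range(5) keeping only odd values:
  elem=0: even, excluded
  elem=1: odd, included
  elem=2: even, excluded
  elem=3: odd, included
  elem=4: even, excluded
Therefore output = [1, 3].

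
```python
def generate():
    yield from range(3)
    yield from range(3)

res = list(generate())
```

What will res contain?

Step 1: Trace yields in order:
  yield 0
  yield 1
  yield 2
  yield 0
  yield 1
  yield 2
Therefore res = [0, 1, 2, 0, 1, 2].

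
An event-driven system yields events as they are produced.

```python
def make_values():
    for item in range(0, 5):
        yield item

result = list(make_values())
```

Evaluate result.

Step 1: The generator yields each value from range(0, 5).
Step 2: list() consumes all yields: [0, 1, 2, 3, 4].
Therefore result = [0, 1, 2, 3, 4].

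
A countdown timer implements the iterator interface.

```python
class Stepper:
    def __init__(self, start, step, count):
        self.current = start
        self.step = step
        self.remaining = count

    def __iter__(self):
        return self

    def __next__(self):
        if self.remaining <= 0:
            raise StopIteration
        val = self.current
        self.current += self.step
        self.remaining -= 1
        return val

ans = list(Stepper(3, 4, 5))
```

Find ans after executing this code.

Step 1: Stepper starts at 3, increments by 4, for 5 steps:
  Yield 3, then current += 4
  Yield 7, then current += 4
  Yield 11, then current += 4
  Yield 15, then current += 4
  Yield 19, then current += 4
Therefore ans = [3, 7, 11, 15, 19].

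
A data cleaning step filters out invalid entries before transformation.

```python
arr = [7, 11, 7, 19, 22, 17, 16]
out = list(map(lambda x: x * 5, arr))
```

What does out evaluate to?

Step 1: Apply lambda x: x * 5 to each element:
  7 -> 35
  11 -> 55
  7 -> 35
  19 -> 95
  22 -> 110
  17 -> 85
  16 -> 80
Therefore out = [35, 55, 35, 95, 110, 85, 80].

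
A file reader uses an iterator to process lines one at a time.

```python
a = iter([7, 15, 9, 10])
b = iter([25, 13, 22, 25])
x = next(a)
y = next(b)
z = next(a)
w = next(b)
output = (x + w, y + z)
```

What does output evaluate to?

Step 1: a iterates [7, 15, 9, 10], b iterates [25, 13, 22, 25].
Step 2: x = next(a) = 7, y = next(b) = 25.
Step 3: z = next(a) = 15, w = next(b) = 13.
Step 4: output = (7 + 13, 25 + 15) = (20, 40).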